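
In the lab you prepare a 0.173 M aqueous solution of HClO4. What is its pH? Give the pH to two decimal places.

HClO4 is a strong acid and dissociates completely, so [H+] = 0.173 M.
pH = -log(0.173) = 0.76

pH = 0.76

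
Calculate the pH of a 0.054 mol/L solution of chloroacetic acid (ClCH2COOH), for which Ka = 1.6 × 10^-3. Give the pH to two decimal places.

ClCH2COOH ⇌ ClCH2COO- + H+
Let x = [H+] at equilibrium. Ka = x²/(0.054 − x).
x is not negligible relative to C₀; solve x² + 0.0016·x − 8.64e-05 = 0.
x = [−0.0016 + √(0.0016² + 0.000346)]/2 = 8.53 × 10^-3 M
pH = −log(8.53 × 10^-3) = 2.07

pH = 2.07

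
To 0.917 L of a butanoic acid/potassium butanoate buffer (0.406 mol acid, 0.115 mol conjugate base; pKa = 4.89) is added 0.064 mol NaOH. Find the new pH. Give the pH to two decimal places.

OH- converts CH3(CH2)2COOH to CH3(CH2)2COO-: CH3(CH2)2COOH → 0.342 mol, CH3(CH2)2COO- → 0.179 mol.
Henderson–Hasselbalch with mole ratio 0.179/0.342: pH = 4.89 + (-0.281)

pH = 4.61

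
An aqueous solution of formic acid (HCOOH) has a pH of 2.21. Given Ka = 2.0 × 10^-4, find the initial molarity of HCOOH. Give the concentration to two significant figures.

[H+] = 10^(-2.21) = 6.17 × 10^-3 M = x
Ka = x²/(C₀ − x) ⇒ C₀ = x + x²/Ka
C₀ = 6.17 × 10^-3 + (6.17 × 10^-3)²/(2.0 × 10^-4) = 1.97 × 10^-1 M

C₀ = 2.0 × 10^-1 M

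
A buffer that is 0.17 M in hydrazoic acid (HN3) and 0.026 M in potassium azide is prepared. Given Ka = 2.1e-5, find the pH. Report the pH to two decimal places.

pKa = −log(2.1 × 10^-5) = 4.678
Henderson–Hasselbalch: pH = pKa + log([N3-]/[HN3]) = 4.678 + log(0.026/0.17)
pH = 4.678 + (-0.815) = 3.86

pH = 3.86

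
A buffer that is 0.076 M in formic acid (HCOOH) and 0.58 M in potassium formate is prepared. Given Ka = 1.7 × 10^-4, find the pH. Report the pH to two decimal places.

pH = 4.65

pKa = −log(1.7 × 10^-4) = 3.770
pH = pKa + log([A⁻]/[HA]) = 3.770 + log(0.58/0.076)
pH = 3.770 + (+0.883) = 4.65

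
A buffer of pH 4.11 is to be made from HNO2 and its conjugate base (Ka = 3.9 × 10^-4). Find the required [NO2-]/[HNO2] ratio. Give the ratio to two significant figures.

pKa = -log(3.9 × 10^-4) = 3.409
pH = pKa + log(r) ⇒ log(r) = 4.11 − 3.409 = +0.701
r = [NO2-]/[HNO2] = 10^(+0.701) = 5.02

ratio = 5.0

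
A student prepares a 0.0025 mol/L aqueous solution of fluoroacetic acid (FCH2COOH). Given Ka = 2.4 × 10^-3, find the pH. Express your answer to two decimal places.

pH = 2.82

FCH2COOH ⇌ FCH2COO- + H+
Ka = [H+]²/(0.0025 − [H+]) = 2.4 × 10^-3
The 5% rule fails; solving [H+]² + Ka·[H+] − Ka·C₀ = 0 exactly:
[H+] = [−0.0024 + √(0.0024² + 2.4e-05)]/2 = 1.53 × 10^-3 M
pH = −log[H+] = −log(1.53 × 10^-3) = 2.82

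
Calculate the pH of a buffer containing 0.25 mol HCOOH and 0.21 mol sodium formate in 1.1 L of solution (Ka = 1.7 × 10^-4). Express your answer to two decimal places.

pH = 3.69

pKa = −log(1.7 × 10^-4) = 3.770
Using pH = pKa + log([base]/[acid]) with [base]/[acid] = 0.21/0.25:
pH = 3.770 + (-0.076) = 3.69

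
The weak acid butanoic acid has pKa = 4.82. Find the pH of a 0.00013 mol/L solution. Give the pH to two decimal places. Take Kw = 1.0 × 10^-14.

CH3(CH2)2COOH ⇌ CH3(CH2)2COO- + H+
Ka = 10^(−4.82) = 1.51 × 10^-5
From the ICE table, Ka = x²/(0.00013 − x) = 1.51 × 10^-5.
x is not negligible relative to C₀; solve x² + 1.51e-05·x − 1.96e-09 = 0.
x = (−Ka + √(Ka² + 4·Ka·C₀))/2 = 3.74 × 10^-5 M
pH = −log(3.74 × 10^-5) = 4.43

pH = 4.43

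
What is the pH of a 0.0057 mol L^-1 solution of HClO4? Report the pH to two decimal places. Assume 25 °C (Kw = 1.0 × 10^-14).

HClO4 is a strong acid and dissociates completely, so [H+] = 0.0057 M.
pH = -log(0.0057) = 2.24

pH = 2.24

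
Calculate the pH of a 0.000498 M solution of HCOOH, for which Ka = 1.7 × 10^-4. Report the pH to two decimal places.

pH = 3.66

HCOOH ⇌ HCOO- + H+
Ka = [H+]²/(0.000498 − [H+]) = 1.7 × 10^-4
The 5% rule fails; solving [H+]² + Ka·[H+] − Ka·C₀ = 0 exactly:
[H+] = [−0.00017 + √(0.00017² + 3.39e-07)]/2 = 2.18 × 10^-4 M
pH = −log(2.18 × 10^-4) = 3.66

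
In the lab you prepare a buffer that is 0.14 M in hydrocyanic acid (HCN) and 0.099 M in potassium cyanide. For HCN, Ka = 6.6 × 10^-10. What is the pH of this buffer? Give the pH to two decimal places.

pKa = −log(6.6 × 10^-10) = 9.180
Henderson–Hasselbalch: pH = pKa + log([CN-]/[HCN]) = 9.180 + log(0.099/0.14)
pH = 9.180 + (-0.150) = 9.03

pH = 9.03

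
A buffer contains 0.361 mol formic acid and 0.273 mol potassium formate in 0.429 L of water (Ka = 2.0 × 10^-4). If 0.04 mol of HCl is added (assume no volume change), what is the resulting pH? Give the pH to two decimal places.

After neutralization: n(HCOOH) = 0.401 mol, n(HCOO-) = 0.233 mol.
pKa = −log(2.0 × 10^-4) = 3.699
Henderson–Hasselbalch with mole ratio 0.233/0.401: pH = 3.699 + (-0.236)

pH = 3.46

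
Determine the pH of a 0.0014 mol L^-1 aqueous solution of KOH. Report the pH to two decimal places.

pH = 11.15

KOH is a strong base; [OH-] = 0.0014 M.
pOH = -log(0.0014) = 2.85
pH = 14.00 - 2.85 = 11.15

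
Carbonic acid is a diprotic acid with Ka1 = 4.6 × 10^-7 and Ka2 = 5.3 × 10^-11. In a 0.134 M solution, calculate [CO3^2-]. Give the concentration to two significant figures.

First ionization gives [H+] ≈ [HCO3-] = 2.48 × 10^-4 M.
Second step: Ka2 = [H+][CO3^2-]/[HCO3-] ≈ [CO3^2-] (since [H+] ≈ [HCO3-]).
So [CO3^2-] ≈ Ka2.

5.3 × 10^-11 M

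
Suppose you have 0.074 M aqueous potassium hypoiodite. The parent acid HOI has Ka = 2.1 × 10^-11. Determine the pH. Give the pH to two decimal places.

OI- is the conjugate base of the weak acid HOI.
Kb = Kw/Ka = 1.0×10^-14 / 2.1 × 10^-11 = 4.76 × 10^-4
From the ICE table, Kb = [OH-]²/(0.074 − [OH-]) = 4.76 × 10^-4.
Here C₀/Kb ≈ 155, so the small-[OH-] approximation fails. Use the quadratic:
[OH-] = (−Kb + √(Kb² + 4·Kb·C₀))/2 = 5.70 × 10^-3 M
pOH = 2.24, so pH = 14.00 − pOH = 11.76

pH = 11.76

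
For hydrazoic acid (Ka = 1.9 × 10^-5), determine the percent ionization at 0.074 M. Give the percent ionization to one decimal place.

1.6%

HN3 ⇌ N3- + H+; let x = [H+] at equilibrium.
x ≈ √(Ka·C₀) = √(1.9 × 10^-5 × 0.074) = 1.19 × 10^-3 M
Fraction ionized = 1.19 × 10^-3 / 0.074 = 0.0161 → 1.6%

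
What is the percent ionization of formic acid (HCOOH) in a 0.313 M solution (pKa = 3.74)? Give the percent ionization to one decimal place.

2.4%

HCOOH ⇌ HCOO- + H+; let x = [H+] at equilibrium.
Ka = 10^(−3.74) = 1.82 × 10^-4
x ≈ √(Ka·C₀) = √(1.82 × 10^-4 × 0.313) = 7.55 × 10^-3 M
Fraction ionized = 7.55 × 10^-3 / 0.313 = 0.0241 → 2.4%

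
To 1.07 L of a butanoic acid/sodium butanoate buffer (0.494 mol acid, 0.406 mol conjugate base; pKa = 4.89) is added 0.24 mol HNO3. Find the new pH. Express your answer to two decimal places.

pH = 4.24

After neutralization: n(CH3(CH2)2COOH) = 0.734 mol, n(CH3(CH2)2COO-) = 0.166 mol.
pH = pKa + log(n_CH3(CH2)2COO-/n_CH3(CH2)2COOH) = 4.89 + log(0.166/0.734) = 4.89 + (-0.646)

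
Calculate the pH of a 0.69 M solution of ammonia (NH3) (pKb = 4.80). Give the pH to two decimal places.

pH = 11.52

NH3 + H2O ⇌ NH4+ + OH-
Kb = 10^(−4.80) = 1.58 × 10^-5
From the ICE table, Kb = x²/(0.69 − x) = 1.58 × 10^-5.
Assume x ≪ 0.69: x ≈ √(1.58 × 10^-5 × 0.69) = 3.30 × 10^-3 M
Check: 0.48% ionized — well under 5%, approximation valid.
pOH = 2.48, so pH = 14.00 − pOH = 11.52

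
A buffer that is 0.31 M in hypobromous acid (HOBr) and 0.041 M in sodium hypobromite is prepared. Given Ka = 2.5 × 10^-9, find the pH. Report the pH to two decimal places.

pKa = −log(2.5 × 10^-9) = 8.602
Henderson–Hasselbalch: pH = pKa + log([OBr-]/[HOBr]) = 8.602 + log(0.041/0.31)
pH = 8.602 + (-0.879) = 7.72

pH = 7.72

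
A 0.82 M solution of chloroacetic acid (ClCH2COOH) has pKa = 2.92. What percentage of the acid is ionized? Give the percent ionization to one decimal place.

ClCH2COOH ⇌ ClCH2COO- + H+; let x = [H+] at equilibrium.
Ka = 10^(−2.92) = 1.20 × 10^-3
x ≈ √(Ka·C₀) = √(1.20 × 10^-3 × 0.82) = 3.14 × 10^-2 M
Fraction ionized = 3.14 × 10^-2 / 0.82 = 0.0383 → 3.8%

3.8%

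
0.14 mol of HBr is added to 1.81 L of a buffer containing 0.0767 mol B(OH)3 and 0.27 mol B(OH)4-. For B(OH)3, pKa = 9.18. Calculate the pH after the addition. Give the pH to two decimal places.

pH = 8.96

After neutralization: n(B(OH)3) = 0.217 mol, n(B(OH)4-) = 0.13 mol.
Henderson–Hasselbalch with mole ratio 0.13/0.217: pH = 9.18 + (-0.223)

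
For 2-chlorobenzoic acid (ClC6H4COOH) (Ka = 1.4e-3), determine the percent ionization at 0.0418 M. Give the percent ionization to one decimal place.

16.7%

ClC6H4COOH ⇌ ClC6H4COO- + H+; let x = [H+] at equilibrium.
Solve x² + 0.0014x − 5.85e-05 = 0 → x = 6.98 × 10^-3 M
Fraction ionized = 6.98 × 10^-3 / 0.0418 = 0.1670 → 16.7%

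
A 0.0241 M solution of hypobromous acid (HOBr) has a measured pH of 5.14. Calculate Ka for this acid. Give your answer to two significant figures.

[H+] = 10^(-5.14) = 7.24 × 10^-6 M
At equilibrium [HA] = 0.0241 − 7.24 × 10^-6 = 2.41 × 10^-2 M
Ka = [H+][A-]/[HA] = (7.24 × 10^-6)² / 2.41 × 10^-2 = 2.2 × 10^-9

Ka = 2.2 × 10^-9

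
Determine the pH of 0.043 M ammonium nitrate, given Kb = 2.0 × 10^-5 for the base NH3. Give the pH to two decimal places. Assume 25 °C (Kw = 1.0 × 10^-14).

pH = 5.33

NH4+ is the conjugate acid of the weak base NH3.
Ka = Kw/Kb = 1.0×10^-14 / 2.0 × 10^-5 = 5.00 × 10^-10
Ka = [H+]²/(0.043 − [H+]) = 5.00 × 10^-10
Since Ka ≪ C₀, [H+] ≈ √(Ka·C₀) = 4.64 × 10^-6 M.
([H+]/C₀ = 0.011% < 5%, so the approximation holds.)
pH = −log[H+] = −log(4.64 × 10^-6) = 5.33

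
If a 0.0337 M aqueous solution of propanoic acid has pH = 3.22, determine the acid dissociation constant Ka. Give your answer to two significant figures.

Ka = 1.1 × 10^-5

[H+] = 10^(-3.22) = 6.03 × 10^-4 M
At equilibrium [HA] = 0.0337 − 6.03 × 10^-4 = 3.31 × 10^-2 M
Ka = [H+][A-]/[HA] = (6.03 × 10^-4)² / 3.31 × 10^-2 = 1.1 × 10^-5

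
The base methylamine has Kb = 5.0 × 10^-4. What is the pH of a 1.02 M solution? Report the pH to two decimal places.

CH3NH2 + H2O ⇌ CH3NH3+ + OH-
Kb = x²/(1.02 − x) = 5.0 × 10^-4
Since Kb ≪ C₀, x ≈ √(Kb·C₀) = 2.26 × 10^-2 M.
Check: 2.2% ionized — well under 5%, approximation valid.
pOH = 1.65, so pH = 14.00 − pOH = 12.35

pH = 12.35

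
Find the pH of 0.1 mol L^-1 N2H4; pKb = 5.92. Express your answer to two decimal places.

pH = 10.54

N2H4 + H2O ⇌ N2H5+ + OH-
Kb = 10^(−5.92) = 1.20 × 10^-6
Let x = [OH-] at equilibrium. Kb = x²/(0.1 − x).
Assume x ≪ 0.1: x ≈ √(1.20 × 10^-6 × 0.1) = 3.46 × 10^-4 M
pOH = −log(3.46 × 10^-4) = 3.46; pH = 14.00 − 3.46 = 10.54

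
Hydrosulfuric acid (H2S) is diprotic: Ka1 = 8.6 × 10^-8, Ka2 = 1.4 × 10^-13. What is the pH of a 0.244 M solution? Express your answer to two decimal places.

Since Ka1 ≫ Ka2, the first ionization dominates [H+].
Ka1 = x²/(0.244 − x) = 8.6 × 10^-8
x ≈ √(8.6 × 10^-8 × 0.244) = 1.45 × 10^-4 M
pH = −log(1.45 × 10^-4) = 3.84

pH = 3.84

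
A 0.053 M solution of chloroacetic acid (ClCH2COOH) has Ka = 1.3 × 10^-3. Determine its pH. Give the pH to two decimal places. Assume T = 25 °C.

pH = 2.11

ClCH2COOH ⇌ ClCH2COO- + H+
From the ICE table, Ka = [H+]²/(0.053 − [H+]) = 1.3 × 10^-3.
[H+] is not negligible relative to C₀; solve [H+]² + 0.0013·[H+] − 6.89e-05 = 0.
[H+] = [−0.0013 + √(0.0013² + 0.000276)]/2 = 7.68 × 10^-3 M
pH = −log[H+] = −log(7.68 × 10^-3) = 2.11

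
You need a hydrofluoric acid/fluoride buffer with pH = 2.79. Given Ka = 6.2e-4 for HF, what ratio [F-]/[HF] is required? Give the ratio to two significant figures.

ratio = 0.38

pKa = -log(6.2 × 10^-4) = 3.208
pH = pKa + log(r) ⇒ log(r) = 2.79 − 3.208 = -0.418
r = [F-]/[HF] = 10^(-0.418) = 0.382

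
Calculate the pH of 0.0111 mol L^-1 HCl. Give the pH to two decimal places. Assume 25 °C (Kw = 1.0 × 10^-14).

pH = 1.95

HCl is a strong acid and dissociates completely, so [H+] = 0.0111 M.
pH = -log(0.0111) = 1.95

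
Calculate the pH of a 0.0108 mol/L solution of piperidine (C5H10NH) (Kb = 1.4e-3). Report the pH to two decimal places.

pH = 11.51

C5H10NH + H2O ⇌ C5H10NH2+ + OH-
From the ICE table, Kb = [OH-]²/(0.0108 − [OH-]) = 1.4 × 10^-3.
The 5% rule fails; solving [OH-]² + Kb·[OH-] − Kb·C₀ = 0 exactly:
[OH-] = (−Kb + √(Kb² + 4·Kb·C₀))/2 = 3.25 × 10^-3 M
pOH = 2.49, so pH = 14.00 − pOH = 11.51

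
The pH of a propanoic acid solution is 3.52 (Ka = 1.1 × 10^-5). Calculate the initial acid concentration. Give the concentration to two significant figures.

C₀ = 8.6 × 10^-3 M

[H+] = 10^(-3.52) = 3.02 × 10^-4 M = x
Ka = x²/(C₀ − x) ⇒ C₀ = x + x²/Ka
C₀ = 3.02 × 10^-4 + (3.02 × 10^-4)²/(1.1 × 10^-5) = 8.59 × 10^-3 M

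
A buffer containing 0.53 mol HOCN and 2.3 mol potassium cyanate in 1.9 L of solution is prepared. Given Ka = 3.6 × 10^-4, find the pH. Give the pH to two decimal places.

pH = 4.08

pKa = −log(3.6 × 10^-4) = 3.444
pH = pKa + log([A⁻]/[HA]) = 3.444 + log(2.3/0.53)
pH = 3.444 + (+0.637) = 4.08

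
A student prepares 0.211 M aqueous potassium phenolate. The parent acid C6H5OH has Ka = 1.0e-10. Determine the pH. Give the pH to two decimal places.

pH = 11.66

C6H5O- is the conjugate base of the weak acid C6H5OH.
Kb = Kw/Ka = 1.0×10^-14 / 1.0 × 10^-10 = 1.00 × 10^-4
Kb = x²/(0.211 − x) = 1.00 × 10^-4
Assume x ≪ 0.211: x ≈ √(1.00 × 10^-4 × 0.211) = 4.59 × 10^-3 M
pOH = −log(4.59 × 10^-3) = 2.34; pH = 14.00 − 2.34 = 11.66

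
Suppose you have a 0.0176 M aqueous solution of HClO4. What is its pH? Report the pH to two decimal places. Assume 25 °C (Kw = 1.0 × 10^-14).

pH = 1.75

HClO4 is a strong acid and dissociates completely, so [H+] = 0.0176 M.
pH = -log(0.0176) = 1.75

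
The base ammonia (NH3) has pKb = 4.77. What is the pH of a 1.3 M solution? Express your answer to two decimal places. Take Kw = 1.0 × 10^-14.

NH3 + H2O ⇌ NH4+ + OH-
Kb = 10^(−4.77) = 1.70 × 10^-5
From the ICE table, Kb = [OH-]²/(1.3 − [OH-]) = 1.70 × 10^-5.
Since Kb ≪ C₀, [OH-] ≈ √(Kb·C₀) = 4.70 × 10^-3 M.
pOH = 2.33, so pH = 14.00 − pOH = 11.67

pH = 11.67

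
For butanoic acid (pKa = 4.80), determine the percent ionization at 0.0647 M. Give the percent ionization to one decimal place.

1.6%

CH3(CH2)2COOH ⇌ CH3(CH2)2COO- + H+; let x = [H+] at equilibrium.
Ka = 10^(−4.80) = 1.58 × 10^-5
x ≈ √(Ka·C₀) = √(1.58 × 10^-5 × 0.0647) = 1.01 × 10^-3 M
Fraction ionized = 1.01 × 10^-3 / 0.0647 = 0.0156 → 1.6%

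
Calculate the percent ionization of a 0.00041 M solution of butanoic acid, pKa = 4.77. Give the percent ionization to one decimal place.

CH3(CH2)2COOH ⇌ CH3(CH2)2COO- + H+; let x = [H+] at equilibrium.
Ka = 10^(−4.77) = 1.70 × 10^-5
Ka = x²/(C₀ − x); solving the quadratic gives x = 7.54 × 10^-5 M.
Fraction ionized = 7.54 × 10^-5 / 0.00041 = 0.1839 → 18.4%

18.4%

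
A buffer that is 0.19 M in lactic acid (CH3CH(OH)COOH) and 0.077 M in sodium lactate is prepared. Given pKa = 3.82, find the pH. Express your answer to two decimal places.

Henderson–Hasselbalch: pH = pKa + log([CH3CH(OH)COO-]/[CH3CH(OH)COOH]) = 3.82 + log(0.077/0.19)
pH = 3.82 + (-0.392) = 3.43

pH = 3.43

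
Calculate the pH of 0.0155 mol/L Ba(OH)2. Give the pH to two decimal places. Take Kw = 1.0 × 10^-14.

Ba(OH)2 is a strong base (each formula unit releases 2 OH-); [OH-] = 0.031 M.
pOH = -log(0.031) = 1.51
pH = 14.00 - 1.51 = 12.49

pH = 12.49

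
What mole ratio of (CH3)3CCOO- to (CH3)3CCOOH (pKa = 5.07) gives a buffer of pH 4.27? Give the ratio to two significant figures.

pH = pKa + log(r) ⇒ log(r) = 4.27 − 5.07 = -0.80
r = [(CH3)3CCOO-]/[(CH3)3CCOOH] = 10^(-0.80) = 0.158

ratio = 0.16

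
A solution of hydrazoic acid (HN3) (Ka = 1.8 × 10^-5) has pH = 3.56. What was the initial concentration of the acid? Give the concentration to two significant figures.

[H+] = 10^(-3.56) = 2.75 × 10^-4 M = x
Ka = x²/(C₀ − x) ⇒ C₀ = x + x²/Ka
C₀ = 2.75 × 10^-4 + (2.75 × 10^-4)²/(1.8 × 10^-5) = 4.48 × 10^-3 M

C₀ = 4.5 × 10^-3 M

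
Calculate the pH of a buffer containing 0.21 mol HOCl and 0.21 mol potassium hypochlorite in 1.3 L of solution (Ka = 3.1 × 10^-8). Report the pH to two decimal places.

pKa = −log(3.1 × 10^-8) = 7.509
pH = pKa + log([A⁻]/[HA]) = 7.509 + log(0.21/0.21)
pH = 7.509 + (+0.000) = 7.51

pH = 7.51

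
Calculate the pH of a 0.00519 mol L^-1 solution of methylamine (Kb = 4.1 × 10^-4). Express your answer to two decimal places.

CH3NH2 + H2O ⇌ CH3NH3+ + OH-
Kb = x²/(0.00519 − x) = 4.1 × 10^-4
Here C₀/Kb ≈ 12.7, so the small-x approximation fails. Use the quadratic:
x = (−Kb + √(Kb² + 4·Kb·C₀))/2 = 1.27 × 10^-3 M
pOH = 2.90, so pH = 14.00 − pOH = 11.10

pH = 11.10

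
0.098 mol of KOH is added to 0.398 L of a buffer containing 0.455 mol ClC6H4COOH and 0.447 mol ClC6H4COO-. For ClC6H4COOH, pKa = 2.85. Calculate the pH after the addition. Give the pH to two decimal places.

OH- converts ClC6H4COOH to ClC6H4COO-: ClC6H4COOH → 0.357 mol, ClC6H4COO- → 0.545 mol.
pH = pKa + log(n_ClC6H4COO-/n_ClC6H4COOH) = 2.85 + log(0.545/0.357) = 2.85 + (+0.184)

pH = 3.03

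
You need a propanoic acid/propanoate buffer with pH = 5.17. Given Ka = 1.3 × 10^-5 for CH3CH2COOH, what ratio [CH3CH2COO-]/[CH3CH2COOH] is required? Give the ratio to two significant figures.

ratio = 1.9

pKa = -log(1.3 × 10^-5) = 4.886
pH = pKa + log(r) ⇒ log(r) = 5.17 − 4.886 = +0.284
r = [CH3CH2COO-]/[CH3CH2COOH] = 10^(+0.284) = 1.92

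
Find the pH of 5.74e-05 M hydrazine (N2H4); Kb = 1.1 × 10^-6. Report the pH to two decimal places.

pH = 8.87

N2H4 + H2O ⇌ N2H5+ + OH-
From the ICE table, Kb = [OH-]²/(5.74e-05 − [OH-]) = 1.1 × 10^-6.
[OH-] is not negligible relative to C₀; solve [OH-]² + 1.1e-06·[OH-] − 6.31e-11 = 0.
[OH-] = (−Kb + √(Kb² + 4·Kb·C₀))/2 = 7.42 × 10^-6 M
pOH = −log(7.42 × 10^-6) = 5.13; pH = 14.00 − 5.13 = 8.87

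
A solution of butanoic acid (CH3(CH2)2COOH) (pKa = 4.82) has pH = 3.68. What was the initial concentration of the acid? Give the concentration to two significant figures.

C₀ = 3.1 × 10^-3 M

[H+] = 10^(-3.68) = 2.09 × 10^-4 M = x
Ka = 10^(−4.82) = 1.51 × 10^-5
Ka = x²/(C₀ − x) ⇒ C₀ = x + x²/Ka
C₀ = 2.09 × 10^-4 + (2.09 × 10^-4)²/(1.51 × 10^-5) = 3.10 × 10^-3 M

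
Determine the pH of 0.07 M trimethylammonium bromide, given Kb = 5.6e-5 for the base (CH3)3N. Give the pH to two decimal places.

pH = 5.45

(CH3)3NH+ is the conjugate acid of the weak base (CH3)3N.
Ka = Kw/Kb = 1.0×10^-14 / 5.6 × 10^-5 = 1.79 × 10^-10
From the ICE table, Ka = [H+]²/(0.07 − [H+]) = 1.79 × 10^-10.
Since Ka ≪ C₀, [H+] ≈ √(Ka·C₀) = 3.54 × 10^-6 M.
([H+]/C₀ = 0.0051% < 5%, so the approximation holds.)
pH = −log(3.54 × 10^-6) = 5.45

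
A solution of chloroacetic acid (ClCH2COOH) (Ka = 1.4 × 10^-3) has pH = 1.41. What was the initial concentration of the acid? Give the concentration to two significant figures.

C₀ = 1.1 M

[H+] = 10^(-1.41) = 3.89 × 10^-2 M = x
Ka = x²/(C₀ − x) ⇒ C₀ = x + x²/Ka
C₀ = 3.89 × 10^-2 + (3.89 × 10^-2)²/(1.4 × 10^-3) = 1.12 M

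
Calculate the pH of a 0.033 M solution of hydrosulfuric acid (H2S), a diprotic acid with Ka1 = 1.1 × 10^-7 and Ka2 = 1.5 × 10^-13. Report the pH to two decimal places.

pH = 4.22

Since Ka1 ≫ Ka2, the first ionization dominates [H+].
Ka1 = x²/(0.033 − x) = 1.1 × 10^-7
x ≈ √(1.1 × 10^-7 × 0.033) = 6.02 × 10^-5 M
pH = −log(6.02 × 10^-5) = 4.22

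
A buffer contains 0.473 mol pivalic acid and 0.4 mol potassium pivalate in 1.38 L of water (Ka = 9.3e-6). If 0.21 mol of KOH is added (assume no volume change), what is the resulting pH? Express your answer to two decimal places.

After neutralization: n((CH3)3CCOOH) = 0.263 mol, n((CH3)3CCOO-) = 0.61 mol.
pKa = −log(9.3 × 10^-6) = 5.032
pH = pKa + log([A⁻]/[HA]) = 5.032 + log(0.61/0.263) = 5.032 +0.365

pH = 5.40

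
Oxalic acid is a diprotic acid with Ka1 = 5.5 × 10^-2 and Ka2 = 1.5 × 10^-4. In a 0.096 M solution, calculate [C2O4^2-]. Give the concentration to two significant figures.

1.5 × 10^-4 M

First ionization gives [H+] ≈ [HC2O4-] = 5.02 × 10^-2 M.
Second step: Ka2 = [H+][C2O4^2-]/[HC2O4-] ≈ [C2O4^2-] (since [H+] ≈ [HC2O4-]).
So [C2O4^2-] ≈ Ka2.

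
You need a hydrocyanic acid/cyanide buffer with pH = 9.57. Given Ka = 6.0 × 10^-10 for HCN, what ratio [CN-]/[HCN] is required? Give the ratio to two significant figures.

ratio = 2.2

pKa = -log(6.0 × 10^-10) = 9.222
pH = pKa + log(r) ⇒ log(r) = 9.57 − 9.222 = +0.348
r = [CN-]/[HCN] = 10^(+0.348) = 2.23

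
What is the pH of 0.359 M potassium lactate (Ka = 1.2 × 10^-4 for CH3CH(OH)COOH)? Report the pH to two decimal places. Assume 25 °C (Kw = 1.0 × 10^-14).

pH = 8.74

CH3CH(OH)COO- is the conjugate base of the weak acid CH3CH(OH)COOH.
Kb = Kw/Ka = 1.0×10^-14 / 1.2 × 10^-4 = 8.33 × 10^-11
Let x = [OH-] at equilibrium. Kb = x²/(0.359 − x).
Assume x ≪ 0.359: x ≈ √(8.33 × 10^-11 × 0.359) = 5.47 × 10^-6 M
Check: 0.0015% ionized — well under 5%, approximation valid.
pOH = 5.26, so pH = 14.00 − pOH = 8.74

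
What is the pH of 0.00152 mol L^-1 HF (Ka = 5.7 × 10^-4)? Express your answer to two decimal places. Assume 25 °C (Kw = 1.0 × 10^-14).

HF ⇌ F- + H+
Let x = [H+] at equilibrium. Ka = x²/(0.00152 − x).
The 5% rule fails; solving x² + Ka·x − Ka·C₀ = 0 exactly:
x = (−Ka + √(Ka² + 4·Ka·C₀))/2 = 6.88 × 10^-4 M
pH = −log[H+] = −log(6.88 × 10^-4) = 3.16

pH = 3.16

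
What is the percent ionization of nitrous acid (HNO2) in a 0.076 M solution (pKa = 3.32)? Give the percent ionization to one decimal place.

7.6%

HNO2 ⇌ NO2- + H+; let x = [H+] at equilibrium.
Ka = 10^(−3.32) = 4.79 × 10^-4
Solve x² + 0.000479x − 3.64e-05 = 0 → x = 5.80 × 10^-3 M
Fraction ionized = 5.80 × 10^-3 / 0.076 = 0.0763 → 7.6%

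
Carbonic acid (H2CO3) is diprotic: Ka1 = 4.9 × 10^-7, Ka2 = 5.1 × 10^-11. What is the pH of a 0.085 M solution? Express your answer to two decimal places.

pH = 3.69

Since Ka1 ≫ Ka2, the first ionization dominates [H+].
Ka1 = x²/(0.085 − x) = 4.9 × 10^-7
x ≈ √(4.9 × 10^-7 × 0.085) = 2.04 × 10^-4 M
pH = −log(2.04 × 10^-4) = 3.69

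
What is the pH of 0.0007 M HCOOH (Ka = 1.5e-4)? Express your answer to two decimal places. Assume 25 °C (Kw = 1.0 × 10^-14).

HCOOH ⇌ HCOO- + H+
Ka = [H+]²/(0.0007 − [H+]) = 1.5 × 10^-4
Here C₀/Ka ≈ 4.67, so the small-[H+] approximation fails. Use the quadratic:
[H+] = [−0.00015 + √(0.00015² + 4.2e-07)]/2 = 2.58 × 10^-4 M
pH = −log(2.58 × 10^-4) = 3.59

pH = 3.59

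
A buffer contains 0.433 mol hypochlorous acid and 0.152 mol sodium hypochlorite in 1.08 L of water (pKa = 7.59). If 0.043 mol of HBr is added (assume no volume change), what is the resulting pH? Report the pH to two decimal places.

pH = 6.95

After neutralization: n(HOCl) = 0.476 mol, n(OCl-) = 0.109 mol.
Henderson–Hasselbalch with mole ratio 0.109/0.476: pH = 7.59 + (-0.640)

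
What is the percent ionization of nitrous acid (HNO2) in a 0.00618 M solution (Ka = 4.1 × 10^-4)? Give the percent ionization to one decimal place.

HNO2 ⇌ NO2- + H+; let x = [H+] at equilibrium.
Ka = x²/(C₀ − x); solving the quadratic gives x = 1.40 × 10^-3 M.
% ionization = x/C₀ × 100% = 1.40 × 10^-3/0.00618 × 100% = 22.7%

22.7%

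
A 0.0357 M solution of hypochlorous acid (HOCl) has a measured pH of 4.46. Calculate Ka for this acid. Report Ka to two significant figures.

Ka = 3.4 × 10^-8

[H+] = 10^(-4.46) = 3.47 × 10^-5 M
At equilibrium [HA] = 0.0357 − 3.47 × 10^-5 = 3.57 × 10^-2 M
Ka = [H+][A-]/[HA] = (3.47 × 10^-5)² / 3.57 × 10^-2 = 3.4 × 10^-8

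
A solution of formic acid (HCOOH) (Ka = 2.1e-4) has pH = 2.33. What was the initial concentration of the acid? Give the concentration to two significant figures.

[H+] = 10^(-2.33) = 4.68 × 10^-3 M = x
Ka = x²/(C₀ − x) ⇒ C₀ = x + x²/Ka
C₀ = 4.68 × 10^-3 + (4.68 × 10^-3)²/(2.1 × 10^-4) = 1.09 × 10^-1 M

C₀ = 1.1 × 10^-1 M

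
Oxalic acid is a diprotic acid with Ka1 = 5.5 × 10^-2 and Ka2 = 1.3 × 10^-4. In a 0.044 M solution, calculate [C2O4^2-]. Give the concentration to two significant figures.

First ionization gives [H+] ≈ [HC2O4-] = 2.89 × 10^-2 M.
Second step: Ka2 = [H+][C2O4^2-]/[HC2O4-] ≈ [C2O4^2-] (since [H+] ≈ [HC2O4-]).
So [C2O4^2-] ≈ Ka2.

1.3 × 10^-4 M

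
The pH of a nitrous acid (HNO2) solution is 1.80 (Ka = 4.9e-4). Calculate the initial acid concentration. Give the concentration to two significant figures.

[H+] = 10^(-1.80) = 1.58 × 10^-2 M = x
Ka = x²/(C₀ − x) ⇒ C₀ = x + x²/Ka
C₀ = 1.58 × 10^-2 + (1.58 × 10^-2)²/(4.9 × 10^-4) = 5.25 × 10^-1 M

C₀ = 5.3 × 10^-1 M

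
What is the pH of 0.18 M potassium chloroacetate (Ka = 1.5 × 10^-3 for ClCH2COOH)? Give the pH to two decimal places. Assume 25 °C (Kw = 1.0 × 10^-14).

ClCH2COO- is the conjugate base of the weak acid ClCH2COOH.
Kb = Kw/Ka = 1.0×10^-14 / 1.5 × 10^-3 = 6.67 × 10^-12
From the ICE table, Kb = x²/(0.18 − x) = 6.67 × 10^-12.
Neglecting x in the denominator: x = √(6.67 × 10^-12 × 0.18) = 1.10 × 10^-6 M
Check: 0.00061% ionized — well under 5%, approximation valid.
pOH = 5.96, so pH = 14.00 − pOH = 8.04

pH = 8.04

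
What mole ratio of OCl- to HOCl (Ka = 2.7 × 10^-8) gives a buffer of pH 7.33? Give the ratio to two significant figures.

pKa = -log(2.7 × 10^-8) = 7.569
pH = pKa + log(r) ⇒ log(r) = 7.33 − 7.569 = -0.239
r = [OCl-]/[HOCl] = 10^(-0.239) = 0.577

ratio = 0.58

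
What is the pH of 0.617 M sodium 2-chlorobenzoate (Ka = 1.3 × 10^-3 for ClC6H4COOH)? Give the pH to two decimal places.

ClC6H4COO- is the conjugate base of the weak acid ClC6H4COOH.
Kb = Kw/Ka = 1.0×10^-14 / 1.3 × 10^-3 = 7.69 × 10^-12
Kb = x²/(0.617 − x) = 7.69 × 10^-12
Since Kb ≪ C₀, x ≈ √(Kb·C₀) = 2.18 × 10^-6 M.
(x/C₀ = 0.00035% < 5%, so the approximation holds.)
pOH = 5.66, so pH = 14.00 − pOH = 8.34

pH = 8.34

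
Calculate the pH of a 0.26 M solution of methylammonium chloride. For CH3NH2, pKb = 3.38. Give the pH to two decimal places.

pH = 5.60

CH3NH3+ is the conjugate acid of the weak base CH3NH2.
Kb = 10^(−3.38) = 4.17 × 10^-4
Ka = Kw/Kb = 1.0×10^-14 / 4.17 × 10^-4 = 2.40 × 10^-11
From the ICE table, Ka = [H+]²/(0.26 − [H+]) = 2.40 × 10^-11.
Neglecting [H+] in the denominator: [H+] = √(2.40 × 10^-11 × 0.26) = 2.50 × 10^-6 M
Check: 0.00096% ionized — well under 5%, approximation valid.
pH = −log(2.50 × 10^-6) = 5.60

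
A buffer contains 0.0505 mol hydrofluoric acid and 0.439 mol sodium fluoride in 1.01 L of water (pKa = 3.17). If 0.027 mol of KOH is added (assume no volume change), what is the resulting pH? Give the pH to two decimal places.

OH- converts HF to F-: HF → 0.0235 mol, F- → 0.466 mol.
pH = pKa + log(n_F-/n_HF) = 3.17 + log(0.466/0.0235) = 3.17 + (+1.297)

pH = 4.47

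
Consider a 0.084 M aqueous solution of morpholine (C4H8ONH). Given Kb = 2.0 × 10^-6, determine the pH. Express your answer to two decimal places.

C4H8ONH + H2O ⇌ C4H8ONH2+ + OH-
Kb = x²/(0.084 − x) = 2.0 × 10^-6
Since Kb ≪ C₀, x ≈ √(Kb·C₀) = 4.10 × 10^-4 M.
Check: 0.49% ionized — well under 5%, approximation valid.
pOH = 3.39, so pH = 14.00 − pOH = 10.61

pH = 10.61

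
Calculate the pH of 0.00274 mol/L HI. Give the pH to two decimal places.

pH = 2.56

HI is a strong acid and dissociates completely, so [H+] = 0.00274 M.
pH = -log(0.00274) = 2.56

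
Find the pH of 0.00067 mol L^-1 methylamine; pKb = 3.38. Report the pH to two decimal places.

pH = 10.56

CH3NH2 + H2O ⇌ CH3NH3+ + OH-
Kb = 10^(−3.38) = 4.17 × 10^-4
From the ICE table, Kb = [OH-]²/(0.00067 − [OH-]) = 4.17 × 10^-4.
[OH-] is not negligible relative to C₀; solve [OH-]² + 0.000417·[OH-] − 2.79e-07 = 0.
[OH-] = (−Kb + √(Kb² + 4·Kb·C₀))/2 = 3.60 × 10^-4 M
pOH = 3.44, so pH = 14.00 − pOH = 10.56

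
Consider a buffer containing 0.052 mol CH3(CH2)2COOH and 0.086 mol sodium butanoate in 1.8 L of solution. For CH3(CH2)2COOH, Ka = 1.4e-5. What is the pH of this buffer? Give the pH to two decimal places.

pKa = −log(1.4 × 10^-5) = 4.854
Using pH = pKa + log([base]/[acid]) with [base]/[acid] = 0.086/0.052:
pH = 4.854 + (+0.218) = 5.07

pH = 5.07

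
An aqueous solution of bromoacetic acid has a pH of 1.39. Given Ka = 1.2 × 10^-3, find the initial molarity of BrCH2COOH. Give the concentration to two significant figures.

C₀ = 1.4 M

[H+] = 10^(-1.39) = 4.07 × 10^-2 M = x
Ka = x²/(C₀ − x) ⇒ C₀ = x + x²/Ka
C₀ = 4.07 × 10^-2 + (4.07 × 10^-2)²/(1.2 × 10^-3) = 1.42 M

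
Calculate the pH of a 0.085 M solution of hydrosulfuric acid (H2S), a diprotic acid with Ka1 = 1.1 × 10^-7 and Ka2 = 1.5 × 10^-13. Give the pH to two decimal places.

Since Ka1 ≫ Ka2, the first ionization dominates [H+].
Ka1 = x²/(0.085 − x) = 1.1 × 10^-7
x ≈ √(1.1 × 10^-7 × 0.085) = 9.67 × 10^-5 M
pH = −log(9.67 × 10^-5) = 4.01

pH = 4.01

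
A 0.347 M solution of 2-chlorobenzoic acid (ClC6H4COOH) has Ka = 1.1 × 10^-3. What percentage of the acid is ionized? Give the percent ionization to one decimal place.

5.5%

ClC6H4COOH ⇌ ClC6H4COO- + H+; let x = [H+] at equilibrium.
Solve x² + 0.0011x − 0.000382 = 0 → x = 1.90 × 10^-2 M
Fraction ionized = 1.90 × 10^-2 / 0.347 = 0.0548 → 5.5%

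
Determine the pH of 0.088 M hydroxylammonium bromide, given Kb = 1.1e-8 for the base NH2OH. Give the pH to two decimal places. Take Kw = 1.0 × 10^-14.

pH = 3.55

NH3OH+ is the conjugate acid of the weak base NH2OH.
Ka = Kw/Kb = 1.0×10^-14 / 1.1 × 10^-8 = 9.09 × 10^-7
From the ICE table, Ka = x²/(0.088 − x) = 9.09 × 10^-7.
Neglecting x in the denominator: x = √(9.09 × 10^-7 × 0.088) = 2.83 × 10^-4 M
Check: 0.32% ionized — well under 5%, approximation valid.
pH = −log[H+] = −log(2.83 × 10^-4) = 3.55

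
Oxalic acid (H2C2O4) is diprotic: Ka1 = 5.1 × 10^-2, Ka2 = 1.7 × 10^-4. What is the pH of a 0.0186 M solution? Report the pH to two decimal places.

Since Ka1 ≫ Ka2, the first ionization dominates [H+].
Ka1 = x²/(0.0186 − x) = 5.1 × 10^-2
Solving the quadratic: x = (−Ka1 + √(Ka1² + 4·Ka1·C₀))/2 = 1.45 × 10^-2 M
pH = −log(1.45 × 10^-2) = 1.84

pH = 1.84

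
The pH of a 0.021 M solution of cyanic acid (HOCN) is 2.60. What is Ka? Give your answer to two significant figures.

[H+] = 10^(-2.60) = 2.51 × 10^-3 M
At equilibrium [HA] = 0.021 − 2.51 × 10^-3 = 1.85 × 10^-2 M
Ka = [H+][A-]/[HA] = (2.51 × 10^-3)² / 1.85 × 10^-2 = 3.4 × 10^-4

Ka = 3.4 × 10^-4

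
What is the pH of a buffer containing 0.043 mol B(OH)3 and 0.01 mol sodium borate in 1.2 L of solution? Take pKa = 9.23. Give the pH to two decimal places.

Henderson–Hasselbalch: pH = pKa + log([B(OH)4-]/[B(OH)3]) = 9.23 + log(0.01/0.043)
pH = 9.23 + (-0.633) = 8.60

pH = 8.60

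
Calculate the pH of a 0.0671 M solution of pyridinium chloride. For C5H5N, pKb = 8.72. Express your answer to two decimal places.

pH = 3.23

C5H5NH+ is the conjugate acid of the weak base C5H5N.
Kb = 10^(−8.72) = 1.91 × 10^-9
Ka = Kw/Kb = 1.0×10^-14 / 1.91 × 10^-9 = 5.24 × 10^-6
Ka = x²/(0.0671 − x) = 5.24 × 10^-6
Assume x ≪ 0.0671: x ≈ √(5.24 × 10^-6 × 0.0671) = 5.93 × 10^-4 M
pH = −log(5.93 × 10^-4) = 3.23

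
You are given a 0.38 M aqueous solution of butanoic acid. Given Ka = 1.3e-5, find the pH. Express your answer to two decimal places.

CH3(CH2)2COOH ⇌ CH3(CH2)2COO- + H+
Let x = [H+] at equilibrium. Ka = x²/(0.38 − x).
Neglecting x in the denominator: x = √(1.3 × 10^-5 × 0.38) = 2.22 × 10^-3 M
pH = −log(2.22 × 10^-3) = 2.65

pH = 2.65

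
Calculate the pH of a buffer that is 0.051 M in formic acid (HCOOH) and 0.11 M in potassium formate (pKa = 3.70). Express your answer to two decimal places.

Using pH = pKa + log([base]/[acid]) with [base]/[acid] = 0.11/0.051:
pH = 3.70 + (+0.334) = 4.03

pH = 4.03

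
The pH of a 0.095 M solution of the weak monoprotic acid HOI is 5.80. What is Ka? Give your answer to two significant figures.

[H+] = 10^(-5.80) = 1.58 × 10^-6 M
At equilibrium [HA] = 0.095 − 1.58 × 10^-6 = 9.50 × 10^-2 M
Ka = [H+][A-]/[HA] = (1.58 × 10^-6)² / 9.50 × 10^-2 = 2.6 × 10^-11

Ka = 2.6 × 10^-11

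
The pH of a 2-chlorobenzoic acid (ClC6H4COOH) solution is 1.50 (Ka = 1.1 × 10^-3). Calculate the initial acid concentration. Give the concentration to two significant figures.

C₀ = 9.4 × 10^-1 M

[H+] = 10^(-1.50) = 3.16 × 10^-2 M = x
Ka = x²/(C₀ − x) ⇒ C₀ = x + x²/Ka
C₀ = 3.16 × 10^-2 + (3.16 × 10^-2)²/(1.1 × 10^-3) = 9.39 × 10^-1 M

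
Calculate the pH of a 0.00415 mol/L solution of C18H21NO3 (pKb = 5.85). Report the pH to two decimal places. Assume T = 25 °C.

C18H21NO3 + H2O ⇌ C18H22NO3+ + OH-
Kb = 10^(−5.85) = 1.41 × 10^-6
Kb = x²/(0.00415 − x) = 1.41 × 10^-6
Assume x ≪ 0.00415: x ≈ √(1.41 × 10^-6 × 0.00415) = 7.65 × 10^-5 M
(x/C₀ = 1.8% < 5%, so the approximation holds.)
pOH = 4.12, so pH = 14.00 − pOH = 9.88

pH = 9.88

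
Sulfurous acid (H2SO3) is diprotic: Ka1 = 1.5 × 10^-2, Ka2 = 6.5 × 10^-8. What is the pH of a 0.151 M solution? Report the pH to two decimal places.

pH = 1.39

Since Ka1 ≫ Ka2, the first ionization dominates [H+].
Ka1 = x²/(0.151 − x) = 1.5 × 10^-2
Solving the quadratic: x = (−Ka1 + √(Ka1² + 4·Ka1·C₀))/2 = 4.07 × 10^-2 M
pH = −log(4.07 × 10^-2) = 1.39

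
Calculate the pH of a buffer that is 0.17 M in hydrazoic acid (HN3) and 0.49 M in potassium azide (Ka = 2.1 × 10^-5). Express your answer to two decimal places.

pKa = −log(2.1 × 10^-5) = 4.678
Using pH = pKa + log([base]/[acid]) with [base]/[acid] = 0.49/0.17:
pH = 4.678 + (+0.460) = 5.14

pH = 5.14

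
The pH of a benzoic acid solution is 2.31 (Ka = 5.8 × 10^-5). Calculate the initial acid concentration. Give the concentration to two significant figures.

C₀ = 4.2 × 10^-1 M

[H+] = 10^(-2.31) = 4.90 × 10^-3 M = x
Ka = x²/(C₀ − x) ⇒ C₀ = x + x²/Ka
C₀ = 4.90 × 10^-3 + (4.90 × 10^-3)²/(5.8 × 10^-5) = 4.19 × 10^-1 M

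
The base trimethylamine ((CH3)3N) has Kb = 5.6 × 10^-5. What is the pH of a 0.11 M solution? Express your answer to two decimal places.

(CH3)3N + H2O ⇌ (CH3)3NH+ + OH-
Kb = x²/(0.11 − x) = 5.6 × 10^-5
Neglecting x in the denominator: x = √(5.6 × 10^-5 × 0.11) = 2.48 × 10^-3 M
Check: 2.3% ionized — well under 5%, approximation valid.
pOH = −log(2.48 × 10^-3) = 2.61; pH = 14.00 − 2.61 = 11.39

pH = 11.39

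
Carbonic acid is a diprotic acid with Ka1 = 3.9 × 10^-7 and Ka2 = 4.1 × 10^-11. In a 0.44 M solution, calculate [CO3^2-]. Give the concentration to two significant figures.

4.1 × 10^-11 M

First ionization gives [H+] ≈ [HCO3-] = 4.14 × 10^-4 M.
Second step: Ka2 = [H+][CO3^2-]/[HCO3-] ≈ [CO3^2-] (since [H+] ≈ [HCO3-]).
So [CO3^2-] ≈ Ka2.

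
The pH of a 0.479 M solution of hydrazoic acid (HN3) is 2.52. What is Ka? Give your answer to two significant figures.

[H+] = 10^(-2.52) = 3.02 × 10^-3 M
At equilibrium [HA] = 0.479 − 3.02 × 10^-3 = 4.76 × 10^-1 M
Ka = [H+][A-]/[HA] = (3.02 × 10^-3)² / 4.76 × 10^-1 = 1.9 × 10^-5

Ka = 1.9 × 10^-5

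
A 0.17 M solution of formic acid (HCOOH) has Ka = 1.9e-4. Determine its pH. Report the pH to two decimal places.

pH = 2.25

HCOOH ⇌ HCOO- + H+
Let x = [H+] at equilibrium. Ka = x²/(0.17 − x).
Assume x ≪ 0.17: x ≈ √(1.9 × 10^-4 × 0.17) = 5.68 × 10^-3 M
pH = −log(5.68 × 10^-3) = 2.25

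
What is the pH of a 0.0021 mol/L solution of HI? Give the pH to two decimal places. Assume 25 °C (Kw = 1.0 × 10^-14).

pH = 2.68

HI is a strong acid and dissociates completely, so [H+] = 0.0021 M.
pH = -log(0.0021) = 2.68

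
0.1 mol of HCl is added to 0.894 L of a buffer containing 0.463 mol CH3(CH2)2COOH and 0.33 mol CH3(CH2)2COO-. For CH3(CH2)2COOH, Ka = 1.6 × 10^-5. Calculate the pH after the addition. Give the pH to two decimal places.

pH = 4.41

After neutralization: n(CH3(CH2)2COOH) = 0.563 mol, n(CH3(CH2)2COO-) = 0.23 mol.
pKa = −log(1.6 × 10^-5) = 4.796
Henderson–Hasselbalch with mole ratio 0.23/0.563: pH = 4.796 + (-0.389)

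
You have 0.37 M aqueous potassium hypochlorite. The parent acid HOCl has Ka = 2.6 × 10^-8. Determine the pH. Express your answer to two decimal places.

pH = 10.58

OCl- is the conjugate base of the weak acid HOCl.
Kb = Kw/Ka = 1.0×10^-14 / 2.6 × 10^-8 = 3.85 × 10^-7
Let x = [OH-] at equilibrium. Kb = x²/(0.37 − x).
Neglecting x in the denominator: x = √(3.85 × 10^-7 × 0.37) = 3.77 × 10^-4 M
(x/C₀ = 0.1% < 5%, so the approximation holds.)
pOH = 3.42, so pH = 14.00 − pOH = 10.58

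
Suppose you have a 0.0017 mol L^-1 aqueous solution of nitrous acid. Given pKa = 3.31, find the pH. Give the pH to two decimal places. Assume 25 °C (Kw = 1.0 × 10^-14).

pH = 3.15

HNO2 ⇌ NO2- + H+
Ka = 10^(−3.31) = 4.90 × 10^-4
Let x = [H+] at equilibrium. Ka = x²/(0.0017 − x).
Here C₀/Ka ≈ 3.47, so the small-x approximation fails. Use the quadratic:
x = (−Ka + √(Ka² + 4·Ka·C₀))/2 = 7.00 × 10^-4 M
pH = −log[H+] = −log(7.00 × 10^-4) = 3.15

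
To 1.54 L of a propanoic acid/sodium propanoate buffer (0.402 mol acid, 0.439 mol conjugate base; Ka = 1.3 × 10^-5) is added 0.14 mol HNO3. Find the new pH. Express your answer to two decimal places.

Added H+ converts CH3CH2COO- to CH3CH2COOH: CH3CH2COOH → 0.542 mol, CH3CH2COO- → 0.299 mol.
pKa = −log(1.3 × 10^-5) = 4.886
Henderson–Hasselbalch with mole ratio 0.299/0.542: pH = 4.886 + (-0.258)

pH = 4.63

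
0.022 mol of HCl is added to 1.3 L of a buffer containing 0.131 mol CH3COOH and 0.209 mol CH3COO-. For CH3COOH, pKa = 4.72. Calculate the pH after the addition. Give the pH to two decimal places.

After neutralization: n(CH3COOH) = 0.153 mol, n(CH3COO-) = 0.187 mol.
Henderson–Hasselbalch with mole ratio 0.187/0.153: pH = 4.72 + (+0.087)

pH = 4.81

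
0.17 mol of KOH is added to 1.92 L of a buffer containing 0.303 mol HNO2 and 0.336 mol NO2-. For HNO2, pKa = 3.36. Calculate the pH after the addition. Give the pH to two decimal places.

OH- converts HNO2 to NO2-: HNO2 → 0.133 mol, NO2- → 0.506 mol.
Henderson–Hasselbalch with mole ratio 0.506/0.133: pH = 3.36 + (+0.580)

pH = 3.94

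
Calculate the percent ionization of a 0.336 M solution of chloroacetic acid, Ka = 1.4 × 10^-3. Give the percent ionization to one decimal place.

6.2%

ClCH2COOH ⇌ ClCH2COO- + H+; let x = [H+] at equilibrium.
Solve x² + 0.0014x − 0.00047 = 0 → x = 2.10 × 10^-2 M
Fraction ionized = 2.10 × 10^-2 / 0.336 = 0.0625 → 6.2%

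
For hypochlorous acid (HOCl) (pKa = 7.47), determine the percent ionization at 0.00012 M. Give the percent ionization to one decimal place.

HOCl ⇌ OCl- + H+; let x = [H+] at equilibrium.
Ka = 10^(−7.47) = 3.39 × 10^-8
x ≈ √(Ka·C₀) = √(3.39 × 10^-8 × 0.00012) = 2.02 × 10^-6 M
Fraction ionized = 2.02 × 10^-6 / 0.00012 = 0.0168 → 1.7%

1.7%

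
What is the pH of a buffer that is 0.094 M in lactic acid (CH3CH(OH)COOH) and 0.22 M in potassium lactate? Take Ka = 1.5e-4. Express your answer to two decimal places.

pKa = −log(1.5 × 10^-4) = 3.824
Using pH = pKa + log([base]/[acid]) with [base]/[acid] = 0.22/0.094:
pH = 3.824 + (+0.369) = 4.19

pH = 4.19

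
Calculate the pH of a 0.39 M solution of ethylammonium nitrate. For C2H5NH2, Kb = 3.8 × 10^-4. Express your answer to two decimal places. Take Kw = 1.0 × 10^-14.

C2H5NH3+ is the conjugate acid of the weak base C2H5NH2.
Ka = Kw/Kb = 1.0×10^-14 / 3.8 × 10^-4 = 2.63 × 10^-11
From the ICE table, Ka = [H+]²/(0.39 − [H+]) = 2.63 × 10^-11.
Neglecting [H+] in the denominator: [H+] = √(2.63 × 10^-11 × 0.39) = 3.20 × 10^-6 M
pH = −log[H+] = −log(3.20 × 10^-6) = 5.49

pH = 5.49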